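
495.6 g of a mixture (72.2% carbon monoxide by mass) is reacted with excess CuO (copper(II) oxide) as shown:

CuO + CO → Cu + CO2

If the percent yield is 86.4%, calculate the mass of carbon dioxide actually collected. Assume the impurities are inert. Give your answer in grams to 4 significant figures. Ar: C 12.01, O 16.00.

485.8 g

Pure CO available = 495.6 g × 0.722 = 357.82 g.
M(CO) = 12.01 + 16.00 = 28.01 g/mol.
M(CO2) = 12.01 + 2(16.00) = 44.01 g/mol.
n(CO) = 357.82 g / 28.01 g/mol = 12.775 mol.
From the equation the CO:CO2 mole ratio is 1:1, so n(CO2) = 12.775 × 1/1 = 12.775 mol.
Mass of CO2 = 12.775 mol × 44.01 g/mol = 562.22 g.
Actual mass collected = 562.22 g × 0.864 = 485.76 g.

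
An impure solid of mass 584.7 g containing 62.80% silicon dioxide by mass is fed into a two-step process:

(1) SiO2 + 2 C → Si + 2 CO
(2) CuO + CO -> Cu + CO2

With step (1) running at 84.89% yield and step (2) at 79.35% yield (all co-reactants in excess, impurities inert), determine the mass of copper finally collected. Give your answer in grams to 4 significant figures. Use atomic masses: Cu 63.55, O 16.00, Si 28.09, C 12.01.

523.2 g

Pure SiO2 = 584.7 × 0.6280 = 367.19 g.
M(SiO2) = 28.09 + 2(16.00) = 60.09 g/mol.
M(Cu) = 63.55 g/mol.
n(SiO2) = 367.19 / 60.09 = 6.1107 mol.
Step 1 (SiO2:CO = 1:2): theoretical n(CO) = 12.221 mol; at 84.89% yield, n(CO) = 10.375 mol.
Step 2 (CO:Cu = 1:1): theoretical n(Cu) = 10.375 mol, so theoretical mass = 10.375 × 63.55 = 659.31 g.
At 79.35% yield, actual mass of Cu = 659.31 × 0.7935 = 523.17 g.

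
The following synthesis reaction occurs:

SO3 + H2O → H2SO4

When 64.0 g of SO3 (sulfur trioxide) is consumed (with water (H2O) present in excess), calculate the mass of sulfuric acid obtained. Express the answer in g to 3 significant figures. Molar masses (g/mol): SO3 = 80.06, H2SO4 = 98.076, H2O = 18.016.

78.4 g

n(SO3) = 64.00 g / 80.06 g/mol = 0.7994 mol.
From the equation the SO3:H2SO4 mole ratio is 1:1, so n(H2SO4) = 0.7994 × 1/1 = 0.7994 mol.
Mass of H2SO4 = 0.7994 mol × 98.076 g/mol = 78.40 g.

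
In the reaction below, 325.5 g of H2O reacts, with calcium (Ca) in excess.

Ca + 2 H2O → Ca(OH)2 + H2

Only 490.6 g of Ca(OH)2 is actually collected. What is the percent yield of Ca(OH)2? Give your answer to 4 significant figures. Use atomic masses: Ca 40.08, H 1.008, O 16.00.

73.29 %

M(H2O) = 2(1.008) + 16.00 = 18.016 g/mol.
M(Ca(OH)2) = 40.08 + 2(16.00) + 2(1.008) = 74.096 g/mol.
n(H2O) = 325.50 g / 18.016 g/mol = 18.067 mol.
From the equation the H2O:Ca(OH)2 mole ratio is 2:1, so n(Ca(OH)2) = 18.067 × 1/2 = 9.0336 mol.
Mass of Ca(OH)2 = 9.0336 mol × 74.096 g/mol = 669.36 g.
This is the theoretical yield. Percent yield = 490.6 g / 669.36 g × 100% = 73.294%.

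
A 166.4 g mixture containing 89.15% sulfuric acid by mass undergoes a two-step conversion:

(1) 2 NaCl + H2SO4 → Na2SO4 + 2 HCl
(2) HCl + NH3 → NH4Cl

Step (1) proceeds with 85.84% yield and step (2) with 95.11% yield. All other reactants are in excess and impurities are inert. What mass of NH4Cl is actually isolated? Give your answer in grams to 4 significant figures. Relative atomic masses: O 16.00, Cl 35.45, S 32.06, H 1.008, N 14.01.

Pure H2SO4 = 166.4 × 0.8915 = 148.35 g.
M(H2SO4) = 2(1.008) + 32.06 + 4(16.00) = 98.076 g/mol.
M(NH4Cl) = 14.01 + 4(1.008) + 35.45 = 53.492 g/mol.
n(H2SO4) = 148.35 / 98.076 = 1.5126 mol.
Step 1 (H2SO4:HCl = 1:2): theoretical n(HCl) = 3.0251 mol; at 85.84% yield, n(HCl) = 2.5968 mol.
Step 2 (HCl:NH4Cl = 1:1): theoretical n(NH4Cl) = 2.5968 mol, so theoretical mass = 2.5968 × 53.492 = 138.91 g.
At 95.11% yield, actual mass of NH4Cl = 138.91 × 0.9511 = 132.11 g.

132.1 g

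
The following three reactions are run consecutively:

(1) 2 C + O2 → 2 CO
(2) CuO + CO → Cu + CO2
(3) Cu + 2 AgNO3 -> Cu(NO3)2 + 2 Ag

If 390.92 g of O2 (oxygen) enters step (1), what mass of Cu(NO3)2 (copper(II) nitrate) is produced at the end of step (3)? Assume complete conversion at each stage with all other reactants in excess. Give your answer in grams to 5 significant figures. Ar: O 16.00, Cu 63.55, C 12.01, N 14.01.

M(O2) = 2(16.00) = 32.00 g/mol.
M(Cu(NO3)2) = 63.55 + 2(14.01) + 6(16.00) = 187.57 g/mol.
n(O2) = 390.92 / 32.00 = 12.2163 mol.
Reaction (1): O2→CO ratio 1:2 ⇒ n(CO) = 24.4325 mol.
Reaction (2): CO→Cu ratio 1:1 ⇒ n(Cu) = 24.4325 mol.
Reaction (3): Cu→Cu(NO3)2 ratio 1:1 ⇒ n(Cu(NO3)2) = 24.4325 mol.
Mass of Cu(NO3)2 = 24.4325 × 187.57 = 4582.80 g.

4582.8 g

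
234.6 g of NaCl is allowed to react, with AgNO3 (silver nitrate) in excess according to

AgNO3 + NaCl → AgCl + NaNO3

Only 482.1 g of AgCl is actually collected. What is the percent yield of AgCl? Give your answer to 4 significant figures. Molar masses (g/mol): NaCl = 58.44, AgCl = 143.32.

83.79 %

n(NaCl) = 234.60 g / 58.44 g/mol = 4.0144 mol.
From the equation the NaCl:AgCl mole ratio is 1:1, so n(AgCl) = 4.0144 × 1/1 = 4.0144 mol.
Mass of AgCl = 4.0144 mol × 143.32 g/mol = 575.34 g.
This is the theoretical yield. Percent yield = 482.1 g / 575.34 g × 100% = 83.794%.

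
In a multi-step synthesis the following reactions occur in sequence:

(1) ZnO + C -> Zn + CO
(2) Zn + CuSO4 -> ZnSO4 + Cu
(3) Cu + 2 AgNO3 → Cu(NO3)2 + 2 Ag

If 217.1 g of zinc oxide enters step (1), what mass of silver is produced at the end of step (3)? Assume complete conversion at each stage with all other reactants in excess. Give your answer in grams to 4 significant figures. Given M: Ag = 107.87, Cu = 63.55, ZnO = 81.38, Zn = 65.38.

n(ZnO) = 217.1 / 81.38 = 2.6677 mol.
Reaction (1): ZnO→Zn ratio 1:1 ⇒ n(Zn) = 2.6677 mol.
Reaction (2): Zn→Cu ratio 1:1 ⇒ n(Cu) = 2.6677 mol.
Reaction (3): Cu→Ag ratio 1:2 ⇒ n(Ag) = 5.3355 mol.
Mass of Ag = 5.3355 × 107.87 = 575.54 g.

575.5 g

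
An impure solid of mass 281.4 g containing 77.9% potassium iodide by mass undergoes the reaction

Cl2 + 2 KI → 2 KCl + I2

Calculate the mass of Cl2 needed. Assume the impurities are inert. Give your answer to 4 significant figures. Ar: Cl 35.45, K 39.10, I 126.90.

46.81 g

Mass of pure KI = 281.4 g × 0.779 = 219.21 g.
M(KI) = 39.10 + 126.90 = 166.00 g/mol.
M(Cl2) = 2(35.45) = 70.90 g/mol.
n(KI) = 219.21 g / 166.00 g/mol = 1.3205 mol.
From the equation the KI:Cl2 mole ratio is 2:1, so n(Cl2) = 1.3205 × 1/2 = 0.66027 mol.
Mass of Cl2 = 0.66027 mol × 70.90 g/mol = 46.813 g.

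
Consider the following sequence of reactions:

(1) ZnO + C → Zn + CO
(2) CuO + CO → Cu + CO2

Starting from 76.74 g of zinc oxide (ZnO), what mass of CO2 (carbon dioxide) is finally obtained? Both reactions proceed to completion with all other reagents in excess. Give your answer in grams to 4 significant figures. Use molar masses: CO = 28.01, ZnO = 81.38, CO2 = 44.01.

n(ZnO) = 76.740 / 81.38 = 0.94298 mol.
Step 1 gives a 1:1 ratio of ZnO to CO, so n(CO) = 0.94298 mol.
In step 2 the CO:CO2 ratio is 1:1, so n(CO2) = 0.94298 mol.
Mass of CO2 = 0.94298 × 44.01 = 41.501 g.

41.50 g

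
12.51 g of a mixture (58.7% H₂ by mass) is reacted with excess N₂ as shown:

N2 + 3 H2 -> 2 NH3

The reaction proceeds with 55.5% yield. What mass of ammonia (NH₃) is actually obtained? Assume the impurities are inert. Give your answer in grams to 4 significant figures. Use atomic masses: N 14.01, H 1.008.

22.96 g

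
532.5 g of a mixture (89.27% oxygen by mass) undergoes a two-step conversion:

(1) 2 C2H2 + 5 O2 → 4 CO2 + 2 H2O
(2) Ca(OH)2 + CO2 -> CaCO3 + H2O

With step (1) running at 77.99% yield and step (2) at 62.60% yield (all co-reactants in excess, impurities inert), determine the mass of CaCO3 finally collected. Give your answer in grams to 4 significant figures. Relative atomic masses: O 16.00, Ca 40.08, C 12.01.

580.7 g

Pure O2 = 532.5 × 0.8927 = 475.36 g.
M(O2) = 2(16.00) = 32.00 g/mol.
M(CaCO3) = 40.08 + 12.01 + 3(16.00) = 100.09 g/mol.
n(O2) = 475.36 / 32.00 = 14.855 mol.
Step 1 (O2:CO2 = 5:4): theoretical n(CO2) = 11.884 mol; at 77.99% yield, n(CO2) = 9.2684 mol.
Step 2 (CO2:CaCO3 = 1:1): theoretical n(CaCO3) = 9.2684 mol, so theoretical mass = 9.2684 × 100.09 = 927.67 g.
At 62.60% yield, actual mass of CaCO3 = 927.67 × 0.6260 = 580.72 g.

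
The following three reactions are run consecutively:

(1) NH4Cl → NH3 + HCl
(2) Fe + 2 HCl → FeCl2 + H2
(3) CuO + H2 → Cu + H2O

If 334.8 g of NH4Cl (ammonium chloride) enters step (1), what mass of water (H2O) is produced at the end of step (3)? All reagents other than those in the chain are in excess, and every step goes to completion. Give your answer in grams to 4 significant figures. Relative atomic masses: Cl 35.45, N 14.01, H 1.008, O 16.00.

56.38 g

M(NH4Cl) = 14.01 + 4(1.008) + 35.45 = 53.492 g/mol.
M(H2O) = 2(1.008) + 16.00 = 18.016 g/mol.
n(NH4Cl) = 334.8 / 53.492 = 6.2589 mol.
Reaction (1): NH4Cl→HCl ratio 1:1 ⇒ n(HCl) = 6.2589 mol.
Reaction (2): HCl→H2 ratio 2:1 ⇒ n(H2) = 3.1294 mol.
Reaction (3): H2→H2O ratio 1:1 ⇒ n(H2O) = 3.1294 mol.
Mass of H2O = 3.1294 × 18.016 = 56.380 g.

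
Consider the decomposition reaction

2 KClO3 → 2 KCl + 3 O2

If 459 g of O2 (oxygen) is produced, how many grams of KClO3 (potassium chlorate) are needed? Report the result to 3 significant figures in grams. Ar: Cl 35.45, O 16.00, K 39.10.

M(O2) = 2(16.00) = 32.00 g/mol.
M(KClO3) = 39.10 + 35.45 + 3(16.00) = 122.55 g/mol.
n(O2) = 459.0 g / 32.00 g/mol = 14.34 mol.
From the equation the O2:KClO3 mole ratio is 3:2, so n(KClO3) = 14.34 × 2/3 = 9.562 mol.
Mass of KClO3 = 9.562 mol × 122.55 g/mol = 1172 g.

1170 g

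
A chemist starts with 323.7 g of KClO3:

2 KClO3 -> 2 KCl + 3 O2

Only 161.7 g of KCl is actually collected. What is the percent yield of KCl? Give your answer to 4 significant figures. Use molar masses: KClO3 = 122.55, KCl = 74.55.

82.12 %

n(KClO3) = 323.70 g / 122.55 g/mol = 2.6414 mol.
From the equation the KClO3:KCl mole ratio is 2:2, so n(KCl) = 2.6414 × 2/2 = 2.6414 mol.
Mass of KCl = 2.6414 mol × 74.55 g/mol = 196.91 g.
This is the theoretical yield. Percent yield = 161.7 g / 196.91 g × 100% = 82.117%.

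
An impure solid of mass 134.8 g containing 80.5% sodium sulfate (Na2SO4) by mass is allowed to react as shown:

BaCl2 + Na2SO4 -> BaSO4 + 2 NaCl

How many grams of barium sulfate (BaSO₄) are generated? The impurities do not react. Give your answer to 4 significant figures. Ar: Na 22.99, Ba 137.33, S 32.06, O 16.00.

178.3 g

Mass of pure Na2SO4 = 134.8 g × 0.805 = 108.51 g.
M(Na2SO4) = 2(22.99) + 32.06 + 4(16.00) = 142.04 g/mol.
M(BaSO4) = 137.33 + 32.06 + 4(16.00) = 233.39 g/mol.
n(Na2SO4) = 108.51 g / 142.04 g/mol = 0.76397 mol.
From the equation the Na2SO4:BaSO4 mole ratio is 1:1, so n(BaSO4) = 0.76397 × 1/1 = 0.76397 mol.
Mass of BaSO4 = 0.76397 mol × 233.39 g/mol = 178.30 g.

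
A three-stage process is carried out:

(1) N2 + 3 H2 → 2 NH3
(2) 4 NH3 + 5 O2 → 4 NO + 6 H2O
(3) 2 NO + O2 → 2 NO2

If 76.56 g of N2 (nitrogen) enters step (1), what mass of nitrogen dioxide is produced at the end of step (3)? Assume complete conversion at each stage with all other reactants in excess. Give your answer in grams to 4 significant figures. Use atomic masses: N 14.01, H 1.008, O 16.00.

251.4 g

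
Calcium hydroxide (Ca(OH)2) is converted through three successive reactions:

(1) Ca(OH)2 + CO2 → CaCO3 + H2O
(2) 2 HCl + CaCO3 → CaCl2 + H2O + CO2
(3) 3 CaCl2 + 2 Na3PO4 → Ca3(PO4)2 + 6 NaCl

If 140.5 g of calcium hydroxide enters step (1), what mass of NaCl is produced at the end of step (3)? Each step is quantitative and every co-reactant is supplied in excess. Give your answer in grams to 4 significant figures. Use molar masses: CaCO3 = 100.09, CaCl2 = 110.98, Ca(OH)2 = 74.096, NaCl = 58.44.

221.6 g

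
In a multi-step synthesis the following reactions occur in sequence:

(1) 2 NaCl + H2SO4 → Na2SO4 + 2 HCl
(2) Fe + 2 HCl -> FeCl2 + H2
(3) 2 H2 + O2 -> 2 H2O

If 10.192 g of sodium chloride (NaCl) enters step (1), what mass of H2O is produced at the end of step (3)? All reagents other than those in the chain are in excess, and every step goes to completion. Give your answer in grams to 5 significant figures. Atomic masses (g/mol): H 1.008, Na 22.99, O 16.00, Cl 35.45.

1.5710 g

M(NaCl) = 22.99 + 35.45 = 58.44 g/mol.
M(H2O) = 2(1.008) + 16.00 = 18.016 g/mol.
n(NaCl) = 10.192 / 58.44 = 0.174401 mol.
Reaction (1): NaCl→HCl ratio 2:2 ⇒ n(HCl) = 0.174401 mol.
Reaction (2): HCl→H2 ratio 2:1 ⇒ n(H2) = 0.0872005 mol.
Reaction (3): H2→H2O ratio 2:2 ⇒ n(H2O) = 0.0872005 mol.
Mass of H2O = 0.0872005 × 18.016 = 1.57101 g.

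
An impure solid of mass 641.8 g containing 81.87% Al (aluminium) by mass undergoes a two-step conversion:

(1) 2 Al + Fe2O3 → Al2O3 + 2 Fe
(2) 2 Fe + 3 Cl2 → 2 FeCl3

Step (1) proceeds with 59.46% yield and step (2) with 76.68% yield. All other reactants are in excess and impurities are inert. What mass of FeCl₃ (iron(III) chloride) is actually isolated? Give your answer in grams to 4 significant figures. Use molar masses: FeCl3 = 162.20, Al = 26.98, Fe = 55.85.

Pure Al = 641.8 × 0.8187 = 525.44 g.
n(Al) = 525.44 / 26.98 = 19.475 mol.
Step 1 (Al:Fe = 2:2): theoretical n(Fe) = 19.475 mol; at 59.46% yield, n(Fe) = 11.580 mol.
Step 2 (Fe:FeCl3 = 2:2): theoretical n(FeCl3) = 11.580 mol, so theoretical mass = 11.580 × 162.20 = 1878.3 g.
At 76.68% yield, actual mass of FeCl3 = 1878.3 × 0.7668 = 1440.3 g.

1440 g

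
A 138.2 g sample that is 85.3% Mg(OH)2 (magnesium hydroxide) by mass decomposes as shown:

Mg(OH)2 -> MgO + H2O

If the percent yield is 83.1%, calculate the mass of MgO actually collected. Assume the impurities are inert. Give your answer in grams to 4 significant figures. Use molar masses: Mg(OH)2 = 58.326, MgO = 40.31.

67.70 g

Pure Mg(OH)2 available = 138.2 g × 0.853 = 117.88 g.
n(Mg(OH)2) = 117.88 g / 58.326 g/mol = 2.0211 mol.
From the equation the Mg(OH)2:MgO mole ratio is 1:1, so n(MgO) = 2.0211 × 1/1 = 2.0211 mol.
Mass of MgO = 2.0211 mol × 40.31 g/mol = 81.472 g.
Actual mass collected = 81.472 g × 0.831 = 67.703 g.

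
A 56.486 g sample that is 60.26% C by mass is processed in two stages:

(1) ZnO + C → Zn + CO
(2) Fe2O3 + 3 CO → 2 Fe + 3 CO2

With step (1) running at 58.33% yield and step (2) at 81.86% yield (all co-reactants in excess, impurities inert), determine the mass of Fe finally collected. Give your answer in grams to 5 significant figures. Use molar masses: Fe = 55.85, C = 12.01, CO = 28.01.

Pure C = 56.486 × 0.6026 = 34.0385 g.
n(C) = 34.0385 / 12.01 = 2.83418 mol.
Step 1 (C:CO = 1:1): theoretical n(CO) = 2.83418 mol; at 58.33% yield, n(CO) = 1.65318 mol.
Step 2 (CO:Fe = 3:2): theoretical n(Fe) = 1.10212 mol, so theoretical mass = 1.10212 × 55.85 = 61.5532 g.
At 81.86% yield, actual mass of Fe = 61.5532 × 0.8186 = 50.3875 g.

50.387 g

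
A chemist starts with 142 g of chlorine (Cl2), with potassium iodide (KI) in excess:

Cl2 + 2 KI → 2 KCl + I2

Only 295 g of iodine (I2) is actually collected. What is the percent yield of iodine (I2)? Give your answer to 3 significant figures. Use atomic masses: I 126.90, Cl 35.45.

58.0 %

M(Cl2) = 2(35.45) = 70.90 g/mol.
M(I2) = 2(126.90) = 253.80 g/mol.
n(Cl2) = 142.0 g / 70.90 g/mol = 2.003 mol.
From the equation the Cl2:I2 mole ratio is 1:1, so n(I2) = 2.003 × 1/1 = 2.003 mol.
Mass of I2 = 2.003 mol × 253.80 g/mol = 508.3 g.
This is the theoretical yield. Percent yield = 295 g / 508.3 g × 100% = 58.03%.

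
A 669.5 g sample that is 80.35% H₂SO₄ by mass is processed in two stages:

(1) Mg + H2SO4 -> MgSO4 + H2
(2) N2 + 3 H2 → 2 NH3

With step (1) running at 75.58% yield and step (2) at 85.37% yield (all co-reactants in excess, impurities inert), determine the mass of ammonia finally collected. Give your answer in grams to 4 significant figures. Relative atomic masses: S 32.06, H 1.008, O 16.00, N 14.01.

40.19 g

Pure H2SO4 = 669.5 × 0.8035 = 537.94 g.
M(H2SO4) = 2(1.008) + 32.06 + 4(16.00) = 98.076 g/mol.
M(NH3) = 14.01 + 3(1.008) = 17.034 g/mol.
n(H2SO4) = 537.94 / 98.076 = 5.4850 mol.
Step 1 (H2SO4:H2 = 1:1): theoretical n(H2) = 5.4850 mol; at 75.58% yield, n(H2) = 4.1455 mol.
Step 2 (H2:NH3 = 3:2): theoretical n(NH3) = 2.7637 mol, so theoretical mass = 2.7637 × 17.034 = 47.077 g.
At 85.37% yield, actual mass of NH3 = 47.077 × 0.8537 = 40.189 g.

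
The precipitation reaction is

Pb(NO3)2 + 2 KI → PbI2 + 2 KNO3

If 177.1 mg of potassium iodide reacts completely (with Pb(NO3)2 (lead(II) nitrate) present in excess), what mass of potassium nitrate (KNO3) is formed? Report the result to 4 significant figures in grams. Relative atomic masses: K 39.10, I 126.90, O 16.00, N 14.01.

0.1079 g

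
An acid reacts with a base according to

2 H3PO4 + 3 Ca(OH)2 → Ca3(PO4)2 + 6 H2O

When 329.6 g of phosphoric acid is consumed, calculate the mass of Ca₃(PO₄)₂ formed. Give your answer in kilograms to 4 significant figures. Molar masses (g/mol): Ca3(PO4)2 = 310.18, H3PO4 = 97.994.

n(H3PO4) = 329.60 g / 97.994 g/mol = 3.3635 mol.
From the equation the H3PO4:Ca3(PO4)2 mole ratio is 2:1, so n(Ca3(PO4)2) = 3.3635 × 1/2 = 1.6817 mol.
Mass of Ca3(PO4)2 = 1.6817 mol × 310.18 g/mol = 521.64 g.
Converting to kg: 521.64 g = 0.5216 kg.

0.5216 kg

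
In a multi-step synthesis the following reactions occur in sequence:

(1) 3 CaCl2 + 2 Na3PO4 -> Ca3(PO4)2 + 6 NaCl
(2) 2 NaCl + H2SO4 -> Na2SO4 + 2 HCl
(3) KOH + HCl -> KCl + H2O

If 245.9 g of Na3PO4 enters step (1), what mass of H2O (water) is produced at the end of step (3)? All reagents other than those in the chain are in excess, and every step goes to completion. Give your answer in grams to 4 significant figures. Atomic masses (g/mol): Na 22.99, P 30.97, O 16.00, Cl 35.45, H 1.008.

M(Na3PO4) = 3(22.99) + 30.97 + 4(16.00) = 163.94 g/mol.
M(H2O) = 2(1.008) + 16.00 = 18.016 g/mol.
n(Na3PO4) = 245.9 / 163.94 = 1.4999 mol.
Reaction (1): Na3PO4→NaCl ratio 2:6 ⇒ n(NaCl) = 4.4998 mol.
Reaction (2): NaCl→HCl ratio 2:2 ⇒ n(HCl) = 4.4998 mol.
Reaction (3): HCl→H2O ratio 1:1 ⇒ n(H2O) = 4.4998 mol.
Mass of H2O = 4.4998 × 18.016 = 81.069 g.

81.07 g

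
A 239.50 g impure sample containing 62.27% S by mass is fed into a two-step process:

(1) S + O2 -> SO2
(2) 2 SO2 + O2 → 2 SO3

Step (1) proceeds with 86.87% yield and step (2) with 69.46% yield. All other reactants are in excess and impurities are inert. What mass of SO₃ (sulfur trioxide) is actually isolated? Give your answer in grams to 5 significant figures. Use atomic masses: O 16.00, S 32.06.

224.72 g

Pure S = 239.50 × 0.6227 = 149.137 g.
M(S) = 32.06 g/mol.
M(SO3) = 32.06 + 3(16.00) = 80.06 g/mol.
n(S) = 149.137 / 32.06 = 4.65180 mol.
Step 1 (S:SO2 = 1:1): theoretical n(SO2) = 4.65180 mol; at 86.87% yield, n(SO2) = 4.04102 mol.
Step 2 (SO2:SO3 = 2:2): theoretical n(SO3) = 4.04102 mol, so theoretical mass = 4.04102 × 80.06 = 323.524 g.
At 69.46% yield, actual mass of SO3 = 323.524 × 0.6946 = 224.720 g.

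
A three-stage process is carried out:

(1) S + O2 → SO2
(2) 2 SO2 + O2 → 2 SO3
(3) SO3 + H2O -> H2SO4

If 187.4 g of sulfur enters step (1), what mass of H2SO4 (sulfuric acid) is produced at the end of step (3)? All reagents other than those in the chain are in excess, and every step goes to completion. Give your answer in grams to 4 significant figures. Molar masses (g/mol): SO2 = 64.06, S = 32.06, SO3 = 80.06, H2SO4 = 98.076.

n(S) = 187.4 / 32.06 = 5.8453 mol.
Reaction (1): S→SO2 ratio 1:1 ⇒ n(SO2) = 5.8453 mol.
Reaction (2): SO2→SO3 ratio 2:2 ⇒ n(SO3) = 5.8453 mol.
Reaction (3): SO3→H2SO4 ratio 1:1 ⇒ n(H2SO4) = 5.8453 mol.
Mass of H2SO4 = 5.8453 × 98.076 = 573.28 g.

573.3 g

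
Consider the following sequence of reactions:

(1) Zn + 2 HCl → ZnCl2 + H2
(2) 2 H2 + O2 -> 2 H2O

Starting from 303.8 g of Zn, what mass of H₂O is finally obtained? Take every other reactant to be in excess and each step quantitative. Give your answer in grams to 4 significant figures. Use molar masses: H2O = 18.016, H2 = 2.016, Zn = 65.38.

83.71 g

n(Zn) = 303.80 / 65.38 = 4.6467 mol.
Step 1 gives a 1:1 ratio of Zn to H2, so n(H2) = 4.6467 mol.
In step 2 the H2:H2O ratio is 2:2, so n(H2O) = 4.6467 mol.
Mass of H2O = 4.6467 × 18.016 = 83.715 g.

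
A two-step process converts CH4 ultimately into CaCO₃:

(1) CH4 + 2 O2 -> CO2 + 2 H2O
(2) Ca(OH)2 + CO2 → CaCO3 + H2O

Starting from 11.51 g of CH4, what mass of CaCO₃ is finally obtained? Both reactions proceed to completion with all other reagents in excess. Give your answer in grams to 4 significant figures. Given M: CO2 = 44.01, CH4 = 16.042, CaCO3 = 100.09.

n(CH4) = 11.510 / 16.042 = 0.71749 mol.
Step 1 gives a 1:1 ratio of CH4 to CO2, so n(CO2) = 0.71749 mol.
In step 2 the CO2:CaCO3 ratio is 1:1, so n(CaCO3) = 0.71749 mol.
Mass of CaCO3 = 0.71749 × 100.09 = 71.814 g.

71.81 g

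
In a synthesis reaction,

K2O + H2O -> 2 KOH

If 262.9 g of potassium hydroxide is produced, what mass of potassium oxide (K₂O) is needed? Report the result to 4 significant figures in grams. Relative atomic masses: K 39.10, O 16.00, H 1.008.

220.7 g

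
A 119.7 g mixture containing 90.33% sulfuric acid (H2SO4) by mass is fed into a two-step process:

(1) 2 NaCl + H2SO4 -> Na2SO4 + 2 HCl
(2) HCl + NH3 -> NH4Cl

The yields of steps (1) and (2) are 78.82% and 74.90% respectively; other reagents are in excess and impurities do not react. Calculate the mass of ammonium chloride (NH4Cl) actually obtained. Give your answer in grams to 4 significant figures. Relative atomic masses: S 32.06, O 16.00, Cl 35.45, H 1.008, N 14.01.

Pure H2SO4 = 119.7 × 0.9033 = 108.13 g.
M(H2SO4) = 2(1.008) + 32.06 + 4(16.00) = 98.076 g/mol.
M(NH4Cl) = 14.01 + 4(1.008) + 35.45 = 53.492 g/mol.
n(H2SO4) = 108.13 / 98.076 = 1.1025 mol.
Step 1 (H2SO4:HCl = 1:2): theoretical n(HCl) = 2.2049 mol; at 78.82% yield, n(HCl) = 1.7379 mol.
Step 2 (HCl:NH4Cl = 1:1): theoretical n(NH4Cl) = 1.7379 mol, so theoretical mass = 1.7379 × 53.492 = 92.965 g.
At 74.90% yield, actual mass of NH4Cl = 92.965 × 0.7490 = 69.631 g.

69.63 g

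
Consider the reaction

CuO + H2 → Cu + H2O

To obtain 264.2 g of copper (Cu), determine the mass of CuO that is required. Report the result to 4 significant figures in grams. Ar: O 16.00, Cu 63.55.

M(Cu) = 63.55 g/mol.
M(CuO) = 63.55 + 16.00 = 79.55 g/mol.
n(Cu) = 264.20 g / 63.55 g/mol = 4.1574 mol.
From the equation the Cu:CuO mole ratio is 1:1, so n(CuO) = 4.1574 × 1/1 = 4.1574 mol.
Mass of CuO = 4.1574 mol × 79.55 g/mol = 330.72 g.

330.7 g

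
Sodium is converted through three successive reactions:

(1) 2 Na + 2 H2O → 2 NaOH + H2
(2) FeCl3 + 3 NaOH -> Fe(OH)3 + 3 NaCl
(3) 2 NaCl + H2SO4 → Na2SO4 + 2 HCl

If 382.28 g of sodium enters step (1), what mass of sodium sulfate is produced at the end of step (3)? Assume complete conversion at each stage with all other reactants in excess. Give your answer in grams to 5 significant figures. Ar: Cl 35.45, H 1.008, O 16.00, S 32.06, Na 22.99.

M(Na) = 22.99 g/mol.
M(Na2SO4) = 2(22.99) + 32.06 + 4(16.00) = 142.04 g/mol.
n(Na) = 382.28 / 22.99 = 16.6281 mol.
Reaction (1): Na→NaOH ratio 2:2 ⇒ n(NaOH) = 16.6281 mol.
Reaction (2): NaOH→NaCl ratio 3:3 ⇒ n(NaCl) = 16.6281 mol.
Reaction (3): NaCl→Na2SO4 ratio 2:1 ⇒ n(Na2SO4) = 8.31405 mol.
Mass of Na2SO4 = 8.31405 × 142.04 = 1180.93 g.

1180.9 g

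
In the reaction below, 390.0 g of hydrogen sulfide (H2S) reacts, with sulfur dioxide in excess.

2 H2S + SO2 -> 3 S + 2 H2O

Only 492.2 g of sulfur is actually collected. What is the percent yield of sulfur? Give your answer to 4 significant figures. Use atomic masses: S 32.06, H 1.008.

89.43 %

M(H2S) = 2(1.008) + 32.06 = 34.076 g/mol.
M(S) = 32.06 g/mol.
n(H2S) = 390.00 g / 34.076 g/mol = 11.445 mol.
From the equation the H2S:S mole ratio is 2:3, so n(S) = 11.445 × 3/2 = 17.168 mol.
Mass of S = 17.168 mol × 32.06 g/mol = 550.39 g.
This is the theoretical yield. Percent yield = 492.2 g / 550.39 g × 100% = 89.427%.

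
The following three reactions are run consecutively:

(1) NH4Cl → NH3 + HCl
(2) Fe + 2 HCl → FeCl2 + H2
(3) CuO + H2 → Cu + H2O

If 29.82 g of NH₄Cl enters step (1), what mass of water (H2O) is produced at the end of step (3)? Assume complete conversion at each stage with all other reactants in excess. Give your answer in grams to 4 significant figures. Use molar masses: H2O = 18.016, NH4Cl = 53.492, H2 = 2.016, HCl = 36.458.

5.022 g

n(NH4Cl) = 29.82 / 53.492 = 0.55747 mol.
Reaction (1): NH4Cl→HCl ratio 1:1 ⇒ n(HCl) = 0.55747 mol.
Reaction (2): HCl→H2 ratio 2:1 ⇒ n(H2) = 0.27873 mol.
Reaction (3): H2→H2O ratio 1:1 ⇒ n(H2O) = 0.27873 mol.
Mass of H2O = 0.27873 × 18.016 = 5.0217 g.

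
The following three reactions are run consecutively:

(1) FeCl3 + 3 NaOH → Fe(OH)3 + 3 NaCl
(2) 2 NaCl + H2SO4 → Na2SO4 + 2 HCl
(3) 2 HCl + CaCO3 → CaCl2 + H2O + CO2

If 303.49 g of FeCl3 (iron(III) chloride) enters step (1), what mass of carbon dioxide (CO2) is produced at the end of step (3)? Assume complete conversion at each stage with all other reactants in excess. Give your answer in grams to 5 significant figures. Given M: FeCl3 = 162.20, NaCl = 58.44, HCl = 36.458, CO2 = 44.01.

123.52 g

n(FeCl3) = 303.49 / 162.20 = 1.87109 mol.
Reaction (1): FeCl3→NaCl ratio 1:3 ⇒ n(NaCl) = 5.61326 mol.
Reaction (2): NaCl→HCl ratio 2:2 ⇒ n(HCl) = 5.61326 mol.
Reaction (3): HCl→CO2 ratio 2:1 ⇒ n(CO2) = 2.80663 mol.
Mass of CO2 = 2.80663 × 44.01 = 123.520 g.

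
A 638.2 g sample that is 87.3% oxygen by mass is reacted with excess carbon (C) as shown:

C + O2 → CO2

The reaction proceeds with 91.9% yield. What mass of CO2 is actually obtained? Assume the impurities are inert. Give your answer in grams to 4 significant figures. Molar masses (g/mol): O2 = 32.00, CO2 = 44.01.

Pure O2 available = 638.2 g × 0.873 = 557.15 g.
n(O2) = 557.15 g / 32.00 g/mol = 17.411 mol.
From the equation the O2:CO2 mole ratio is 1:1, so n(CO2) = 17.411 × 1/1 = 17.411 mol.
Mass of CO2 = 17.411 mol × 44.01 g/mol = 766.25 g.
Actual mass collected = 766.25 g × 0.919 = 704.19 g.

704.2 g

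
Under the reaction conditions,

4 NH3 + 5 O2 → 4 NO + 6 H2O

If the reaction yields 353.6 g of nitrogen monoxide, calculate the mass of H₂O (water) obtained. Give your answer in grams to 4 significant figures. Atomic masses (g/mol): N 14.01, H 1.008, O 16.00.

M(NO) = 14.01 + 16.00 = 30.01 g/mol.
M(H2O) = 2(1.008) + 16.00 = 18.016 g/mol.
n(NO) = 353.60 g / 30.01 g/mol = 11.783 mol.
From the equation the NO:H2O mole ratio is 4:6, so n(H2O) = 11.783 × 6/4 = 17.674 mol.
Mass of H2O = 17.674 mol × 18.016 g/mol = 318.42 g.

318.4 g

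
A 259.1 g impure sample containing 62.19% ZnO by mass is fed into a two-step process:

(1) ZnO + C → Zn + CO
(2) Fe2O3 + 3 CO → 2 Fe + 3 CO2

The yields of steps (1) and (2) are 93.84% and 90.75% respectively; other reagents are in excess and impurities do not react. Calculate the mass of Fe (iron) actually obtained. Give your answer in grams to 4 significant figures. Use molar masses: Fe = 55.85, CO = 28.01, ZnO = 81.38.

Pure ZnO = 259.1 × 0.6219 = 161.13 g.
n(ZnO) = 161.13 / 81.38 = 1.9800 mol.
Step 1 (ZnO:CO = 1:1): theoretical n(CO) = 1.9800 mol; at 93.84% yield, n(CO) = 1.8581 mol.
Step 2 (CO:Fe = 3:2): theoretical n(Fe) = 1.2387 mol, so theoretical mass = 1.2387 × 55.85 = 69.182 g.
At 90.75% yield, actual mass of Fe = 69.182 × 0.9075 = 62.782 g.

62.78 g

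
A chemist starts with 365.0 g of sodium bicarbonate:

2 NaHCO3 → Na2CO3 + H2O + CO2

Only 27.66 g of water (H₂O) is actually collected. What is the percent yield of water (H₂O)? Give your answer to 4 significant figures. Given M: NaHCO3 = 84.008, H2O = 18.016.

n(NaHCO3) = 365.00 g / 84.008 g/mol = 4.3448 mol.
From the equation the NaHCO3:H2O mole ratio is 2:1, so n(H2O) = 4.3448 × 1/2 = 2.1724 mol.
Mass of H2O = 2.1724 mol × 18.016 g/mol = 39.138 g.
This is the theoretical yield. Percent yield = 27.66 g / 39.138 g × 100% = 70.673%.

70.67 %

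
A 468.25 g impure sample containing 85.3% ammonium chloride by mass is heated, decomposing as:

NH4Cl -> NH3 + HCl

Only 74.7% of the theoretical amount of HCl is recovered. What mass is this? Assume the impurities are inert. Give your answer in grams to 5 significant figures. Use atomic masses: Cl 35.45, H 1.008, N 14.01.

Pure NH4Cl available = 468.25 g × 0.853 = 399.417 g.
M(NH4Cl) = 14.01 + 4(1.008) + 35.45 = 53.492 g/mol.
M(HCl) = 1.008 + 35.45 = 36.458 g/mol.
n(NH4Cl) = 399.417 g / 53.492 g/mol = 7.46686 mol.
From the equation the NH4Cl:HCl mole ratio is 1:1, so n(HCl) = 7.46686 × 1/1 = 7.46686 mol.
Mass of HCl = 7.46686 mol × 36.458 g/mol = 272.227 g.
Actual mass collected = 272.227 g × 0.747 = 203.353 g.

203.35 g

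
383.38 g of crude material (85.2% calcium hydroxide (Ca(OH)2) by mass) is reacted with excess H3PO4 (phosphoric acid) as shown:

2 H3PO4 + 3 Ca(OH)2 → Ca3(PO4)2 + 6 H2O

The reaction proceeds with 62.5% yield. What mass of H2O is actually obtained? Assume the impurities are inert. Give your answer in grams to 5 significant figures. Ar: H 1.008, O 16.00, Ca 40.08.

Pure Ca(OH)2 available = 383.38 g × 0.852 = 326.640 g.
M(Ca(OH)2) = 40.08 + 2(16.00) + 2(1.008) = 74.096 g/mol.
M(H2O) = 2(1.008) + 16.00 = 18.016 g/mol.
n(Ca(OH)2) = 326.640 g / 74.096 g/mol = 4.40833 mol.
From the equation the Ca(OH)2:H2O mole ratio is 3:6, so n(H2O) = 4.40833 × 6/3 = 8.81666 mol.
Mass of H2O = 8.81666 mol × 18.016 g/mol = 158.841 g.
Actual mass collected = 158.841 g × 0.625 = 99.2756 g.

99.276 g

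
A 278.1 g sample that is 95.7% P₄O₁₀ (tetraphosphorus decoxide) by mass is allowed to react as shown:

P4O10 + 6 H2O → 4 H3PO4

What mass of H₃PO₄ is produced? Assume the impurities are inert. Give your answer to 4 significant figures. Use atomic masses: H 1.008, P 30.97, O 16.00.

367.5 g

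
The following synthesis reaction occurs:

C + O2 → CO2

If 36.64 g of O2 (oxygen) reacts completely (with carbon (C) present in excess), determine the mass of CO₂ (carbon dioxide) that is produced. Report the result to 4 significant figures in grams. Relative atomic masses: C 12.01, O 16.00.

M(O2) = 2(16.00) = 32.00 g/mol.
M(CO2) = 12.01 + 2(16.00) = 44.01 g/mol.
n(O2) = 36.640 g / 32.00 g/mol = 1.1450 mol.
From the equation the O2:CO2 mole ratio is 1:1, so n(CO2) = 1.1450 × 1/1 = 1.1450 mol.
Mass of CO2 = 1.1450 mol × 44.01 g/mol = 50.391 g.

50.39 g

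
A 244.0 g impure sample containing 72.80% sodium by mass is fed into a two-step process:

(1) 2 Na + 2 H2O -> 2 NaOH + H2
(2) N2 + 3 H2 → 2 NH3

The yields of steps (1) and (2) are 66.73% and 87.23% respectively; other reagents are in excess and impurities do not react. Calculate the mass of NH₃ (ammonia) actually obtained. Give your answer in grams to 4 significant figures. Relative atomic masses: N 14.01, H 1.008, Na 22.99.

25.54 g

Pure Na = 244.0 × 0.7280 = 177.63 g.
M(Na) = 22.99 g/mol.
M(NH3) = 14.01 + 3(1.008) = 17.034 g/mol.
n(Na) = 177.63 / 22.99 = 7.7265 mol.
Step 1 (Na:H2 = 2:1): theoretical n(H2) = 3.8632 mol; at 66.73% yield, n(H2) = 2.5779 mol.
Step 2 (H2:NH3 = 3:2): theoretical n(NH3) = 1.7186 mol, so theoretical mass = 1.7186 × 17.034 = 29.275 g.
At 87.23% yield, actual mass of NH3 = 29.275 × 0.8723 = 25.537 g.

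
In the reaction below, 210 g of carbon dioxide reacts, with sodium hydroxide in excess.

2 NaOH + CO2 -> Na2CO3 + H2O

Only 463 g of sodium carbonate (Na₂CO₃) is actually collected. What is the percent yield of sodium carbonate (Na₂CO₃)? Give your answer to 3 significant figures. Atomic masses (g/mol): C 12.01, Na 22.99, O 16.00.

91.5 %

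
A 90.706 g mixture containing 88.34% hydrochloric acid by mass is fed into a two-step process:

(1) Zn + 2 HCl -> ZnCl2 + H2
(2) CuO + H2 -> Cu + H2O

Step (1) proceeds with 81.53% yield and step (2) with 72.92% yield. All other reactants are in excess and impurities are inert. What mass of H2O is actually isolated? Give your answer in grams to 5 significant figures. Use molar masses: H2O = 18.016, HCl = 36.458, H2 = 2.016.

Pure HCl = 90.706 × 0.8834 = 80.1297 g.
n(HCl) = 80.1297 / 36.458 = 2.19786 mol.
Step 1 (HCl:H2 = 2:1): theoretical n(H2) = 1.09893 mol; at 81.53% yield, n(H2) = 0.895959 mol.
Step 2 (H2:H2O = 1:1): theoretical n(H2O) = 0.895959 mol, so theoretical mass = 0.895959 × 18.016 = 16.1416 g.
At 72.92% yield, actual mass of H2O = 16.1416 × 0.7292 = 11.7704 g.

11.770 g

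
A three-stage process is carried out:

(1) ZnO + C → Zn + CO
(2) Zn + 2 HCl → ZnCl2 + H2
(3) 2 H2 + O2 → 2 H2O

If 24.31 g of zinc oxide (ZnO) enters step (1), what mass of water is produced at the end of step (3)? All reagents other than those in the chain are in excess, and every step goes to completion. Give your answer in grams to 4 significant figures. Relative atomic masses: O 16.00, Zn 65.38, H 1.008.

5.382 g

M(ZnO) = 65.38 + 16.00 = 81.38 g/mol.
M(H2O) = 2(1.008) + 16.00 = 18.016 g/mol.
n(ZnO) = 24.31 / 81.38 = 0.29872 mol.
Reaction (1): ZnO→Zn ratio 1:1 ⇒ n(Zn) = 0.29872 mol.
Reaction (2): Zn→H2 ratio 1:1 ⇒ n(H2) = 0.29872 mol.
Reaction (3): H2→H2O ratio 2:2 ⇒ n(H2O) = 0.29872 mol.
Mass of H2O = 0.29872 × 18.016 = 5.3818 g.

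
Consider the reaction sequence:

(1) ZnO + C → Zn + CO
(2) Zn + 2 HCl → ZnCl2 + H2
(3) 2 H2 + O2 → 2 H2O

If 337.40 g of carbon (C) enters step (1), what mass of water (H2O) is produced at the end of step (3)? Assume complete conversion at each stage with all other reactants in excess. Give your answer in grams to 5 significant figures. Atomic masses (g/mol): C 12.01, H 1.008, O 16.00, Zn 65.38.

506.13 g

M(C) = 12.01 g/mol.
M(H2O) = 2(1.008) + 16.00 = 18.016 g/mol.
n(C) = 337.40 / 12.01 = 28.0933 mol.
Reaction (1): C→Zn ratio 1:1 ⇒ n(Zn) = 28.0933 mol.
Reaction (2): Zn→H2 ratio 1:1 ⇒ n(H2) = 28.0933 mol.
Reaction (3): H2→H2O ratio 2:2 ⇒ n(H2O) = 28.0933 mol.
Mass of H2O = 28.0933 × 18.016 = 506.128 g.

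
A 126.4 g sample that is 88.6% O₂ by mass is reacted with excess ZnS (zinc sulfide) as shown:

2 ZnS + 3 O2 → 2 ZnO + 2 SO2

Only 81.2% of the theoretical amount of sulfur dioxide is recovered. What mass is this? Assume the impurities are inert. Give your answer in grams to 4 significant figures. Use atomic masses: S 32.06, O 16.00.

121.4 g

Pure O2 available = 126.4 g × 0.886 = 111.99 g.
M(O2) = 2(16.00) = 32.00 g/mol.
M(SO2) = 32.06 + 2(16.00) = 64.06 g/mol.
n(O2) = 111.99 g / 32.00 g/mol = 3.4997 mol.
From the equation the O2:SO2 mole ratio is 3:2, so n(SO2) = 3.4997 × 2/3 = 2.3331 mol.
Mass of SO2 = 2.3331 mol × 64.06 g/mol = 149.46 g.
Actual mass collected = 149.46 g × 0.812 = 121.36 g.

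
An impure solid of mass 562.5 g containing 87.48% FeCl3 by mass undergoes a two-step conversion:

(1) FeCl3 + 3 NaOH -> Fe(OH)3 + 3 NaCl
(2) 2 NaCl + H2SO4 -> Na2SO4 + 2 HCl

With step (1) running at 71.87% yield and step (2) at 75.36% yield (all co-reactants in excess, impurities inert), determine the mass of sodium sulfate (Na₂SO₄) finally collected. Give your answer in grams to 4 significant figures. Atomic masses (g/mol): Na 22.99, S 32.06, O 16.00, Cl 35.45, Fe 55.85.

Pure FeCl3 = 562.5 × 0.8748 = 492.07 g.
M(FeCl3) = 55.85 + 3(35.45) = 162.20 g/mol.
M(Na2SO4) = 2(22.99) + 32.06 + 4(16.00) = 142.04 g/mol.
n(FeCl3) = 492.07 / 162.20 = 3.0338 mol.
Step 1 (FeCl3:NaCl = 1:3): theoretical n(NaCl) = 9.1013 mol; at 71.87% yield, n(NaCl) = 6.5411 mol.
Step 2 (NaCl:Na2SO4 = 2:1): theoretical n(Na2SO4) = 3.2705 mol, so theoretical mass = 3.2705 × 142.04 = 464.55 g.
At 75.36% yield, actual mass of Na2SO4 = 464.55 × 0.7536 = 350.08 g.

350.1 g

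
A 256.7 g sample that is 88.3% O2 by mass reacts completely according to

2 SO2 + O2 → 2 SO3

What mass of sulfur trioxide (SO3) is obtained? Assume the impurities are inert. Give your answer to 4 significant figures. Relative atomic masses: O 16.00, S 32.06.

Mass of pure O2 = 256.7 g × 0.883 = 226.67 g.
M(O2) = 2(16.00) = 32.00 g/mol.
M(SO3) = 32.06 + 3(16.00) = 80.06 g/mol.
n(O2) = 226.67 g / 32.00 g/mol = 7.0833 mol.
From the equation the O2:SO3 mole ratio is 1:2, so n(SO3) = 7.0833 × 2/1 = 14.167 mol.
Mass of SO3 = 14.167 mol × 80.06 g/mol = 1134.2 g.

1134 g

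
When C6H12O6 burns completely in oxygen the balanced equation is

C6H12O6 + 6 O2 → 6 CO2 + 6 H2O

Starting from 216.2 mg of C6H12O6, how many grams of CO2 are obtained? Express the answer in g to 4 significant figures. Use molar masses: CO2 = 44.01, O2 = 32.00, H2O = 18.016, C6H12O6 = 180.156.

Convert: 216.2 mg = 0.21620 g.
n(C6H12O6) = 0.21620 g / 180.156 g/mol = 0.0012001 mol.
From the equation the C6H12O6:CO2 mole ratio is 1:6, so n(CO2) = 0.0012001 × 6/1 = 0.0072004 mol.
Mass of CO2 = 0.0072004 mol × 44.01 g/mol = 0.31689 g.

0.3169 g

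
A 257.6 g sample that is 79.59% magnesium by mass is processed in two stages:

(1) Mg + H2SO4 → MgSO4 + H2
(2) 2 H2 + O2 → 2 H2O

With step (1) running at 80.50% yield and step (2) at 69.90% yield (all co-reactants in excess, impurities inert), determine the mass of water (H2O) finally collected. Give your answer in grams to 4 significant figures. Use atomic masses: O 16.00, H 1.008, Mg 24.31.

85.50 g

Pure Mg = 257.6 × 0.7959 = 205.02 g.
M(Mg) = 24.31 g/mol.
M(H2O) = 2(1.008) + 16.00 = 18.016 g/mol.
n(Mg) = 205.02 / 24.31 = 8.4337 mol.
Step 1 (Mg:H2 = 1:1): theoretical n(H2) = 8.4337 mol; at 80.50% yield, n(H2) = 6.7891 mol.
Step 2 (H2:H2O = 2:2): theoretical n(H2O) = 6.7891 mol, so theoretical mass = 6.7891 × 18.016 = 122.31 g.
At 69.90% yield, actual mass of H2O = 122.31 × 0.6990 = 85.497 g.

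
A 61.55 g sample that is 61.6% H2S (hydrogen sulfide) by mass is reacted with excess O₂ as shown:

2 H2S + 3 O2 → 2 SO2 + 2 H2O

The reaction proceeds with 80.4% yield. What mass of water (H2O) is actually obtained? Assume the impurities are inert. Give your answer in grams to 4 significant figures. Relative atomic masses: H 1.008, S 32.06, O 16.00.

16.12 g

Pure H2S available = 61.55 g × 0.616 = 37.915 g.
M(H2S) = 2(1.008) + 32.06 = 34.076 g/mol.
M(H2O) = 2(1.008) + 16.00 = 18.016 g/mol.
n(H2S) = 37.915 g / 34.076 g/mol = 1.1127 mol.
From the equation the H2S:H2O mole ratio is 2:2, so n(H2O) = 1.1127 × 2/2 = 1.1127 mol.
Mass of H2O = 1.1127 mol × 18.016 g/mol = 20.046 g.
Actual mass collected = 20.046 g × 0.804 = 16.117 g.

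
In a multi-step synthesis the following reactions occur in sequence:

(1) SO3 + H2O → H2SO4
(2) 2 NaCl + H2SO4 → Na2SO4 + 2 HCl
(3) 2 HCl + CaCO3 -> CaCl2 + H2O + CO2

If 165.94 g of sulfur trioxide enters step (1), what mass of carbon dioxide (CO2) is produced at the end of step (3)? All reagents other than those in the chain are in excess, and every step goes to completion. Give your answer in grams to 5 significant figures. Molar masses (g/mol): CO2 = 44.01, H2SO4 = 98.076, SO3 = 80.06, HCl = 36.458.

n(SO3) = 165.94 / 80.06 = 2.07270 mol.
Reaction (1): SO3→H2SO4 ratio 1:1 ⇒ n(H2SO4) = 2.07270 mol.
Reaction (2): H2SO4→HCl ratio 1:2 ⇒ n(HCl) = 4.14539 mol.
Reaction (3): HCl→CO2 ratio 2:1 ⇒ n(CO2) = 2.07270 mol.
Mass of CO2 = 2.07270 × 44.01 = 91.2193 g.

91.219 g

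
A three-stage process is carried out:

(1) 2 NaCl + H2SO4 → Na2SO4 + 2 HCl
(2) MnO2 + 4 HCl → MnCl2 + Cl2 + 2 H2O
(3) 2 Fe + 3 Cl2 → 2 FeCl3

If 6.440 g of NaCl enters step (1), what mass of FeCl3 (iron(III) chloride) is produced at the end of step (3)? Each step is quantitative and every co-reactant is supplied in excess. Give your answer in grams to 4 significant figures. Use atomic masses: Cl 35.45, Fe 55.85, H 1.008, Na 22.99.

M(NaCl) = 22.99 + 35.45 = 58.44 g/mol.
M(FeCl3) = 55.85 + 3(35.45) = 162.20 g/mol.
n(NaCl) = 6.440 / 58.44 = 0.11020 mol.
Reaction (1): NaCl→HCl ratio 2:2 ⇒ n(HCl) = 0.11020 mol.
Reaction (2): HCl→Cl2 ratio 4:1 ⇒ n(Cl2) = 0.027550 mol.
Reaction (3): Cl2→FeCl3 ratio 3:2 ⇒ n(FeCl3) = 0.018366 mol.
Mass of FeCl3 = 0.018366 × 162.20 = 2.9790 g.

2.979 g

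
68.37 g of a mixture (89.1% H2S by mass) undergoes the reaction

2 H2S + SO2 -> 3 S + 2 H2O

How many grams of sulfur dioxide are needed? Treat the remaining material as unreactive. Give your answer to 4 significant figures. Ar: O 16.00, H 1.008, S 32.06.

Mass of pure H2S = 68.37 g × 0.891 = 60.918 g.
M(H2S) = 2(1.008) + 32.06 = 34.076 g/mol.
M(SO2) = 32.06 + 2(16.00) = 64.06 g/mol.
n(H2S) = 60.918 g / 34.076 g/mol = 1.7877 mol.
From the equation the H2S:SO2 mole ratio is 2:1, so n(SO2) = 1.7877 × 1/2 = 0.89385 mol.
Mass of SO2 = 0.89385 mol × 64.06 g/mol = 57.260 g.

57.26 g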